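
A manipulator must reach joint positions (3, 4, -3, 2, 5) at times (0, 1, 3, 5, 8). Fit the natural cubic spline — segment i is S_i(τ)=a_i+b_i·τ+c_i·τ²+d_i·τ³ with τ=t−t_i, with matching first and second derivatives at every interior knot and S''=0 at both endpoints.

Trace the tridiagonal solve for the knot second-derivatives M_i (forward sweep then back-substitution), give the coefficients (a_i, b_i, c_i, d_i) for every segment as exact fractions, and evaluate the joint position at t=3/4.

  seg 0: a=3 b=17/8 c=0 d=-9/8
  seg 1: a=4 b=-5/4 c=-27/8 d=9/8
  seg 2: a=-3 b=-5/4 c=27/8 d=-3/4
  seg 3: a=2 b=13/4 c=-9/8 d=1/8
S(3/4) = 2109/512

Δ: Δ0=1, Δ1=-7/2, Δ2=5/2, Δ3=1
row 1: diag=6, rhs=-27; c'=1/3, d'=-9/2
row 2: denom=8−2·1/3=22/3; d'=(36−2·-9/2)/(22/3)=135/22
row 3: denom=10−2·3/11=104/11; d'=(-9−2·135/22)/(104/11)=-9/4
back: M3=-9/4
back: M2=135/22−3/11·-9/4=27/4
back: M1=-9/2−1/3·27/4=-27/4
M: M0=0, M1=-27/4, M2=27/4, M3=-9/4, M4=0
seg 0: a=3, c=M0/2=0, d=(M1−M0)/(6·1)=-9/8, b=Δ0−h0·(2M0+M1)/6=17/8
seg 1: a=4, c=M1/2=-27/8, d=(M2−M1)/(6·2)=9/8, b=Δ1−h1·(2M1+M2)/6=-5/4
seg 2: a=-3, c=M2/2=27/8, d=(M3−M2)/(6·2)=-3/4, b=Δ2−h2·(2M2+M3)/6=-5/4
seg 3: a=2, c=M3/2=-9/8, d=(M4−M3)/(6·3)=1/8, b=Δ3−h3·(2M3+M4)/6=13/4
t_q=3/4 → seg 0, τ=3/4; S=3+17/8·τ+0·τ²+-9/8·τ³=2109/512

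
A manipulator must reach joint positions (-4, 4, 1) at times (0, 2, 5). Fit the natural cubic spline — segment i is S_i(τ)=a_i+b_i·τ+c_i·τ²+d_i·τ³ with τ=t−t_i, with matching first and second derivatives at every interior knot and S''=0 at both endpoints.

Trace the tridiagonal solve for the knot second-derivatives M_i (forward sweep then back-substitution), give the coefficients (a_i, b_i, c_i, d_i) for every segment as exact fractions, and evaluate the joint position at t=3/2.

  seg 0: a=-4 b=5 c=0 d=-1/4
  seg 1: a=4 b=2 c=-3/2 d=1/6
S(3/2) = 85/32

Δ: Δ0=4, Δ1=-1
row 1: diag=10, rhs=-30; c'=3/10, d'=-3
back: M1=-3
M: M0=0, M1=-3, M2=0
seg 0: a=-4, c=M0/2=0, d=(M1−M0)/(6·2)=-1/4, b=Δ0−h0·(2M0+M1)/6=5
seg 1: a=4, c=M1/2=-3/2, d=(M2−M1)/(6·3)=1/6, b=Δ1−h1·(2M1+M2)/6=2
t_q=3/2 → seg 0, τ=3/2; S=-4+5·τ+0·τ²+-1/4·τ³=85/32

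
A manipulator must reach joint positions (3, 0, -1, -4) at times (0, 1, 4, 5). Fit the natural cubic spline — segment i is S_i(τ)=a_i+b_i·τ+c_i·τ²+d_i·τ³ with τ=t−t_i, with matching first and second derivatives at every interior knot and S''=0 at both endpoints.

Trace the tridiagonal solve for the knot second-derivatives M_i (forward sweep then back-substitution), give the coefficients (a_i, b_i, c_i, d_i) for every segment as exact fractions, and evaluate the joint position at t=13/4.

  seg 0: a=3 b=-53/15 c=0 d=8/15
  seg 1: a=0 b=-29/15 c=8/5 d=-16/45
  seg 2: a=-1 b=-29/15 c=-8/5 d=8/15
S(13/4) = -3/10

Δ: Δ0=-3, Δ1=-1/3, Δ2=-3
row 1: diag=8, rhs=16; c'=3/8, d'=2
row 2: denom=8−3·3/8=55/8; d'=(-16−3·2)/(55/8)=-16/5
back: M2=-16/5
back: M1=2−3/8·-16/5=16/5
M: M0=0, M1=16/5, M2=-16/5, M3=0
seg 0: a=3, c=M0/2=0, d=(M1−M0)/(6·1)=8/15, b=Δ0−h0·(2M0+M1)/6=-53/15
seg 1: a=0, c=M1/2=8/5, d=(M2−M1)/(6·3)=-16/45, b=Δ1−h1·(2M1+M2)/6=-29/15
seg 2: a=-1, c=M2/2=-8/5, d=(M3−M2)/(6·1)=8/15, b=Δ2−h2·(2M2+M3)/6=-29/15
t_q=13/4 → seg 1, τ=9/4; S=0+-29/15·τ+8/5·τ²+-16/45·τ³=-3/10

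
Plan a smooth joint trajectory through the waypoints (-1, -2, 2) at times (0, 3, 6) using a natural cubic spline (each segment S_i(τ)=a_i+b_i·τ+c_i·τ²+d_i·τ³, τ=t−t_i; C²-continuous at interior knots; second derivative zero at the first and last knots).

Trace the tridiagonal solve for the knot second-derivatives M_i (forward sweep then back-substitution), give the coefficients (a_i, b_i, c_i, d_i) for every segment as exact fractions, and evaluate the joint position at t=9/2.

  seg 0: a=-1 b=-3/4 c=0 d=5/108
  seg 1: a=-2 b=1/2 c=5/12 d=-5/108
S(9/2) = -15/32

Δ: Δ0=-1/3, Δ1=4/3
row 1: diag=12, rhs=10; c'=1/4, d'=5/6
back: M1=5/6
M: M0=0, M1=5/6, M2=0
seg 0: a=-1, c=M0/2=0, d=(M1−M0)/(6·3)=5/108, b=Δ0−h0·(2M0+M1)/6=-3/4
seg 1: a=-2, c=M1/2=5/12, d=(M2−M1)/(6·3)=-5/108, b=Δ1−h1·(2M1+M2)/6=1/2
t_q=9/2 → seg 1, τ=3/2; S=-2+1/2·τ+5/12·τ²+-5/108·τ³=-15/32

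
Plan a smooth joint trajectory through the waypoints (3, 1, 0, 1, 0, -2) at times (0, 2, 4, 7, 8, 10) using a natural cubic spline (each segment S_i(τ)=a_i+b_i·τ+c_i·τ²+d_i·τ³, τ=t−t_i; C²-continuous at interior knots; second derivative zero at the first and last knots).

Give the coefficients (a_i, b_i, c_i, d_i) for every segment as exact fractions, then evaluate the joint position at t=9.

  seg 0: a=3 b=-991/942 c=0 d=49/3768
  seg 1: a=1 b=-422/471 c=49/628 d=113/1884
  seg 2: a=0 b=64/471 c=275/628 d=-701/5652
  seg 3: a=1 b=-1103/1884 c=-213/314 d=497/1884
  seg 4: a=0 b=-542/471 c=71/628 d=-71/3768
S(9) = -1327/1256

Δ: Δ0=-1, Δ1=-1/2, Δ2=1/3, Δ3=-1, Δ4=-1
row 1: diag=8, rhs=3; c'=1/4, d'=3/8
row 2: denom=10−2·1/4=19/2; d'=(5−2·3/8)/(19/2)=17/38
row 3: denom=8−3·6/19=134/19; d'=(-8−3·17/38)/(134/19)=-355/268
row 4: denom=6−1·19/134=785/134; d'=(0−1·-355/268)/(785/134)=71/314
back: M4=71/314
back: M3=-355/268−19/134·71/314=-213/157
back: M2=17/38−6/19·-213/157=275/314
back: M1=3/8−1/4·275/314=49/314
M: M0=0, M1=49/314, M2=275/314, M3=-213/157, M4=71/314, M5=0
seg 0: a=3, c=M0/2=0, d=(M1−M0)/(6·2)=49/3768, b=Δ0−h0·(2M0+M1)/6=-991/942
seg 1: a=1, c=M1/2=49/628, d=(M2−M1)/(6·2)=113/1884, b=Δ1−h1·(2M1+M2)/6=-422/471
seg 2: a=0, c=M2/2=275/628, d=(M3−M2)/(6·3)=-701/5652, b=Δ2−h2·(2M2+M3)/6=64/471
seg 3: a=1, c=M3/2=-213/314, d=(M4−M3)/(6·1)=497/1884, b=Δ3−h3·(2M3+M4)/6=-1103/1884
seg 4: a=0, c=M4/2=71/628, d=(M5−M4)/(6·2)=-71/3768, b=Δ4−h4·(2M4+M5)/6=-542/471
t_q=9 → seg 4, τ=1; S=0+-542/471·τ+71/628·τ²+-71/3768·τ³=-1327/1256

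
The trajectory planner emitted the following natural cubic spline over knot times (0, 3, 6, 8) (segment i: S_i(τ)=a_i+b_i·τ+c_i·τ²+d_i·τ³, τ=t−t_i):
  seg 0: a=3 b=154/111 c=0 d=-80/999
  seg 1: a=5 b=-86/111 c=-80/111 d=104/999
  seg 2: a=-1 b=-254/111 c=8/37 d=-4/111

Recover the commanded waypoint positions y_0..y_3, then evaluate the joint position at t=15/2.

y_0 = S_0(0) = a_0 = 3
y_1 = S_1(0) = a_1 = 5
y_2 = S_2(0) = a_2 = -1
y_3 = S_2(2) = -5
t_q=15/2 is in segment 2 (τ=3/2); S_2(τ)=-301/74

y_0=3 y_1=5 y_2=-1 y_3=-5
S(15/2) = -301/74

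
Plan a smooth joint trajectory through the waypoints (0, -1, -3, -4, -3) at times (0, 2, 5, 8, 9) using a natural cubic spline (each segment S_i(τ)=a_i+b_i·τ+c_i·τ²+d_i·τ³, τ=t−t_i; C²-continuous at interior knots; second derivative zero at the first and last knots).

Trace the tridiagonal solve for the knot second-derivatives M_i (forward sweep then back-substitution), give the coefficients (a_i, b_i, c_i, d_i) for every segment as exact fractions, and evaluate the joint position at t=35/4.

  seg 0: a=0 b=-9/19 c=0 d=-1/152
  seg 1: a=-1 b=-21/38 c=-3/76 d=1/2052
  seg 2: a=-3 b=-59/76 c=-2/57 d=125/2052
  seg 3: a=-4 b=25/38 c=39/76 d=-13/76
S(35/4) = -16003/4864

Δ: Δ0=-1/2, Δ1=-2/3, Δ2=-1/3, Δ3=1
row 1: diag=10, rhs=-1; c'=3/10, d'=-1/10
row 2: denom=12−3·3/10=111/10; d'=(2−3·-1/10)/(111/10)=23/111
row 3: denom=8−3·10/37=266/37; d'=(8−3·23/111)/(266/37)=39/38
back: M3=39/38
back: M2=23/111−10/37·39/38=-4/57
back: M1=-1/10−3/10·-4/57=-3/38
M: M0=0, M1=-3/38, M2=-4/57, M3=39/38, M4=0
seg 0: a=0, c=M0/2=0, d=(M1−M0)/(6·2)=-1/152, b=Δ0−h0·(2M0+M1)/6=-9/19
seg 1: a=-1, c=M1/2=-3/76, d=(M2−M1)/(6·3)=1/2052, b=Δ1−h1·(2M1+M2)/6=-21/38
seg 2: a=-3, c=M2/2=-2/57, d=(M3−M2)/(6·3)=125/2052, b=Δ2−h2·(2M2+M3)/6=-59/76
seg 3: a=-4, c=M3/2=39/76, d=(M4−M3)/(6·1)=-13/76, b=Δ3−h3·(2M3+M4)/6=25/38
t_q=35/4 → seg 3, τ=3/4; S=-4+25/38·τ+39/76·τ²+-13/76·τ³=-16003/4864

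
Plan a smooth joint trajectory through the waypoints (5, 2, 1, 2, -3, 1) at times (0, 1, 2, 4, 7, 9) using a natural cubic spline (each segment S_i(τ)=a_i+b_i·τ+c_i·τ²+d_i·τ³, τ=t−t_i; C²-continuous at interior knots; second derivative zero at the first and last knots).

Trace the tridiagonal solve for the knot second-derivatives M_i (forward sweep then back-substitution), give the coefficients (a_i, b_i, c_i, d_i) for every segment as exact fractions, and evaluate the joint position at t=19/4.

  seg 0: a=5 b=-39655/11598 c=0 d=4861/11598
  seg 1: a=2 b=-12536/5799 c=4861/3866 d=-1109/11598
  seg 2: a=1 b=767/11598 c=1876/1933 d=-2185/5799
  seg 3: a=2 b=-6649/11598 c=-2494/1933 d=1193/3866
  seg 4: a=-3 b=100/5799 c=5749/3866 d=-5749/23196
S(19/4) = 241107/247424

Δ: Δ0=-3, Δ1=-1, Δ2=1/2, Δ3=-5/3, Δ4=2
row 1: diag=4, rhs=12; c'=1/4, d'=3
row 2: denom=6−1·1/4=23/4; d'=(9−1·3)/(23/4)=24/23
row 3: denom=10−2·8/23=214/23; d'=(-13−2·24/23)/(214/23)=-347/214
row 4: denom=10−3·69/214=1933/214; d'=(22−3·-347/214)/(1933/214)=5749/1933
back: M4=5749/1933
back: M3=-347/214−69/214·5749/1933=-4988/1933
back: M2=24/23−8/23·-4988/1933=3752/1933
back: M1=3−1/4·3752/1933=4861/1933
M: M0=0, M1=4861/1933, M2=3752/1933, M3=-4988/1933, M4=5749/1933, M5=0
seg 0: a=5, c=M0/2=0, d=(M1−M0)/(6·1)=4861/11598, b=Δ0−h0·(2M0+M1)/6=-39655/11598
seg 1: a=2, c=M1/2=4861/3866, d=(M2−M1)/(6·1)=-1109/11598, b=Δ1−h1·(2M1+M2)/6=-12536/5799
seg 2: a=1, c=M2/2=1876/1933, d=(M3−M2)/(6·2)=-2185/5799, b=Δ2−h2·(2M2+M3)/6=767/11598
seg 3: a=2, c=M3/2=-2494/1933, d=(M4−M3)/(6·3)=1193/3866, b=Δ3−h3·(2M3+M4)/6=-6649/11598
seg 4: a=-3, c=M4/2=5749/3866, d=(M5−M4)/(6·2)=-5749/23196, b=Δ4−h4·(2M4+M5)/6=100/5799
t_q=19/4 → seg 3, τ=3/4; S=2+-6649/11598·τ+-2494/1933·τ²+1193/3866·τ³=241107/247424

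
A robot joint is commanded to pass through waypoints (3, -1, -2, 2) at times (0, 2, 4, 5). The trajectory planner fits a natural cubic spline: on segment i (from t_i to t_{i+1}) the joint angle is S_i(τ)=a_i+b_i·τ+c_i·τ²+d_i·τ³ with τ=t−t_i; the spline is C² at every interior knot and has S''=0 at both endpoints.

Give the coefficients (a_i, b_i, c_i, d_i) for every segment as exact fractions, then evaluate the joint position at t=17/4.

Δ: Δ0=-2, Δ1=-1/2, Δ2=4
row 1: diag=8, rhs=9; c'=1/4, d'=9/8
row 2: denom=6−2·1/4=11/2; d'=(27−2·9/8)/(11/2)=9/2
back: M2=9/2
back: M1=9/8−1/4·9/2=0
M: M0=0, M1=0, M2=9/2, M3=0
seg 0: a=3, c=M0/2=0, d=(M1−M0)/(6·2)=0, b=Δ0−h0·(2M0+M1)/6=-2
seg 1: a=-1, c=M1/2=0, d=(M2−M1)/(6·2)=3/8, b=Δ1−h1·(2M1+M2)/6=-2
seg 2: a=-2, c=M2/2=9/4, d=(M3−M2)/(6·1)=-3/4, b=Δ2−h2·(2M2+M3)/6=5/2
t_q=17/4 → seg 2, τ=1/4; S=-2+5/2·τ+9/4·τ²+-3/4·τ³=-319/256

  seg 0: a=3 b=-2 c=0 d=0
  seg 1: a=-1 b=-2 c=0 d=3/8
  seg 2: a=-2 b=5/2 c=9/4 d=-3/4
S(17/4) = -319/256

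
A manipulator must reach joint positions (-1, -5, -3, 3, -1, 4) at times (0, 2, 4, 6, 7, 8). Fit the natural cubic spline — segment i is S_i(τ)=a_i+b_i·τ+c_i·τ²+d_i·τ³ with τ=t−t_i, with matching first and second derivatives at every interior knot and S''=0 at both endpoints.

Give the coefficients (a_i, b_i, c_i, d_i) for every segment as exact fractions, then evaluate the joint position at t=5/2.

  seg 0: a=-1 b=-758/313 c=0 d=33/313
  seg 1: a=-5 b=-362/313 c=198/313 d=279/1252
  seg 2: a=-3 b=1267/313 c=1233/626 d=-1561/1252
  seg 3: a=3 b=-950/313 c=-1725/313 d=1423/313
  seg 4: a=-1 b=-131/313 c=2544/313 d=-848/313
S(5/2) = -54009/10016

Δ: Δ0=-2, Δ1=1, Δ2=3, Δ3=-4, Δ4=5
row 1: diag=8, rhs=18; c'=1/4, d'=9/4
row 2: denom=8−2·1/4=15/2; d'=(12−2·9/4)/(15/2)=1
row 3: denom=6−2·4/15=82/15; d'=(-42−2·1)/(82/15)=-330/41
row 4: denom=4−1·15/82=313/82; d'=(54−1·-330/41)/(313/82)=5088/313
back: M4=5088/313
back: M3=-330/41−15/82·5088/313=-3450/313
back: M2=1−4/15·-3450/313=1233/313
back: M1=9/4−1/4·1233/313=396/313
M: M0=0, M1=396/313, M2=1233/313, M3=-3450/313, M4=5088/313, M5=0
seg 0: a=-1, c=M0/2=0, d=(M1−M0)/(6·2)=33/313, b=Δ0−h0·(2M0+M1)/6=-758/313
seg 1: a=-5, c=M1/2=198/313, d=(M2−M1)/(6·2)=279/1252, b=Δ1−h1·(2M1+M2)/6=-362/313
seg 2: a=-3, c=M2/2=1233/626, d=(M3−M2)/(6·2)=-1561/1252, b=Δ2−h2·(2M2+M3)/6=1267/313
seg 3: a=3, c=M3/2=-1725/313, d=(M4−M3)/(6·1)=1423/313, b=Δ3−h3·(2M3+M4)/6=-950/313
seg 4: a=-1, c=M4/2=2544/313, d=(M5−M4)/(6·1)=-848/313, b=Δ4−h4·(2M4+M5)/6=-131/313
t_q=5/2 → seg 1, τ=1/2; S=-5+-362/313·τ+198/313·τ²+279/1252·τ³=-54009/10016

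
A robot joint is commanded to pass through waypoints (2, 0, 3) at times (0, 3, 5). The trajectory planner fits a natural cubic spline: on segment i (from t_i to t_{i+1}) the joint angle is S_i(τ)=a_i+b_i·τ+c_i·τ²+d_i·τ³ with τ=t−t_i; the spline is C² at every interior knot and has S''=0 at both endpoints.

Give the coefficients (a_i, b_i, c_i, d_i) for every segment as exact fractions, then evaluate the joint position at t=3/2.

  seg 0: a=2 b=-79/60 c=0 d=13/180
  seg 1: a=0 b=19/30 c=13/20 d=-13/120
S(3/2) = 43/160

Δ: Δ0=-2/3, Δ1=3/2
row 1: diag=10, rhs=13; c'=1/5, d'=13/10
back: M1=13/10
M: M0=0, M1=13/10, M2=0
seg 0: a=2, c=M0/2=0, d=(M1−M0)/(6·3)=13/180, b=Δ0−h0·(2M0+M1)/6=-79/60
seg 1: a=0, c=M1/2=13/20, d=(M2−M1)/(6·2)=-13/120, b=Δ1−h1·(2M1+M2)/6=19/30
t_q=3/2 → seg 0, τ=3/2; S=2+-79/60·τ+0·τ²+13/180·τ³=43/160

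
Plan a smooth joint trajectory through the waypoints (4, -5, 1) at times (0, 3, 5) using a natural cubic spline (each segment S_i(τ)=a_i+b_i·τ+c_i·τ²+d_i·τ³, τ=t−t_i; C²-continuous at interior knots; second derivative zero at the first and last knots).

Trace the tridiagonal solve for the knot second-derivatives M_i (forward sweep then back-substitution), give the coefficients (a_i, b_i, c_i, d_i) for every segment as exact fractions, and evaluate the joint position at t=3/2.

  seg 0: a=4 b=-24/5 c=0 d=1/5
  seg 1: a=-5 b=3/5 c=9/5 d=-3/10
S(3/2) = -101/40

Δ: Δ0=-3, Δ1=3
row 1: diag=10, rhs=36; c'=1/5, d'=18/5
back: M1=18/5
M: M0=0, M1=18/5, M2=0
seg 0: a=4, c=M0/2=0, d=(M1−M0)/(6·3)=1/5, b=Δ0−h0·(2M0+M1)/6=-24/5
seg 1: a=-5, c=M1/2=9/5, d=(M2−M1)/(6·2)=-3/10, b=Δ1−h1·(2M1+M2)/6=3/5
t_q=3/2 → seg 0, τ=3/2; S=4+-24/5·τ+0·τ²+1/5·τ³=-101/40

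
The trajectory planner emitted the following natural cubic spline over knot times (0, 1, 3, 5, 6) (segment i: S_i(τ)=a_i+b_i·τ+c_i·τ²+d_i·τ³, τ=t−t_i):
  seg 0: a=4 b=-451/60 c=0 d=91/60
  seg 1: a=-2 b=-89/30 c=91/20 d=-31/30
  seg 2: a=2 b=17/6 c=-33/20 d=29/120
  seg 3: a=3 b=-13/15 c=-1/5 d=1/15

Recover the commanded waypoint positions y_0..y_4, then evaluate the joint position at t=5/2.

y_0=4 y_1=-2 y_2=2 y_3=3 y_4=2
S(5/2) = 3/10

y_0 = S_0(0) = a_0 = 4
y_1 = S_1(0) = a_1 = -2
y_2 = S_2(0) = a_2 = 2
y_3 = S_3(0) = a_3 = 3
y_4 = S_3(1) = 2
t_q=5/2 is in segment 1 (τ=3/2); S_1(τ)=3/10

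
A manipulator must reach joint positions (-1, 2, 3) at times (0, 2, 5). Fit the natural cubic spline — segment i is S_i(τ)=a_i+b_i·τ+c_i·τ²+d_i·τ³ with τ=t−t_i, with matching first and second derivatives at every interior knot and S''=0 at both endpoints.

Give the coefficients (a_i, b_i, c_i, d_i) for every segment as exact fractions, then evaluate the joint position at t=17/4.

Δ: Δ0=3/2, Δ1=1/3
row 1: diag=10, rhs=-7; c'=3/10, d'=-7/10
back: M1=-7/10
M: M0=0, M1=-7/10, M2=0
seg 0: a=-1, c=M0/2=0, d=(M1−M0)/(6·2)=-7/120, b=Δ0−h0·(2M0+M1)/6=26/15
seg 1: a=2, c=M1/2=-7/20, d=(M2−M1)/(6·3)=7/180, b=Δ1−h1·(2M1+M2)/6=31/30
t_q=17/4 → seg 1, τ=9/4; S=2+31/30·τ+-7/20·τ²+7/180·τ³=767/256

  seg 0: a=-1 b=26/15 c=0 d=-7/120
  seg 1: a=2 b=31/30 c=-7/20 d=7/180
S(17/4) = 767/256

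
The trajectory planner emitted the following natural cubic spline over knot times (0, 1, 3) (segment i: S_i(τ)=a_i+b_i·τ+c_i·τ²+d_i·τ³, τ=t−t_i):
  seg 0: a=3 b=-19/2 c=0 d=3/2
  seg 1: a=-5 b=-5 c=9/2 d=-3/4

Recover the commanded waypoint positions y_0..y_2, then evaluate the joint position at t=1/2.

y_0=3 y_1=-5 y_2=-3
S(1/2) = -25/16

y_0 = S_0(0) = a_0 = 3
y_1 = S_1(0) = a_1 = -5
y_2 = S_1(2) = -3
t_q=1/2 is in segment 0 (τ=1/2); S_0(τ)=-25/16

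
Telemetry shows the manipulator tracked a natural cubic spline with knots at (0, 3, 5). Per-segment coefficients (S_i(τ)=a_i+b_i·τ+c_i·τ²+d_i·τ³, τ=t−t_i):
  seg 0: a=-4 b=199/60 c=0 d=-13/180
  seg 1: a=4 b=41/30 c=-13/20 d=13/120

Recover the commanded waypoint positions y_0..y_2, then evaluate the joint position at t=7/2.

y_0 = S_0(0) = a_0 = -4
y_1 = S_1(0) = a_1 = 4
y_2 = S_1(2) = 5
t_q=7/2 is in segment 1 (τ=1/2); S_1(τ)=1451/320

y_0=-4 y_1=4 y_2=5
S(7/2) = 1451/320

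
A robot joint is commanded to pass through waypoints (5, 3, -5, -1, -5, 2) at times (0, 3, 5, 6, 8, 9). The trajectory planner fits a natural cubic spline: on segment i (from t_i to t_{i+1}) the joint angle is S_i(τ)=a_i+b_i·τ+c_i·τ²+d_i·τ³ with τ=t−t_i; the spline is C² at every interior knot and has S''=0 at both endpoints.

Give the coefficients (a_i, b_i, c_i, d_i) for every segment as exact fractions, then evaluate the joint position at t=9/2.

  seg 0: a=5 b=1924/1299 c=0 d=-310/1299
  seg 1: a=3 b=-6446/1299 c=-930/433 d=3415/2598
  seg 2: a=-5 b=2884/1299 c=2485/433 d=-5143/1299
  seg 3: a=-1 b=2365/1299 c=-2658/433 d=10985/5196
  seg 4: a=-5 b=3424/1299 c=5669/866 d=-5669/2598
S(9/2) = -33529/6928

Δ: Δ0=-2/3, Δ1=-4, Δ2=4, Δ3=-2, Δ4=7
row 1: diag=10, rhs=-20; c'=1/5, d'=-2
row 2: denom=6−2·1/5=28/5; d'=(48−2·-2)/(28/5)=65/7
row 3: denom=6−1·5/28=163/28; d'=(-36−1·65/7)/(163/28)=-1268/163
row 4: denom=6−2·56/163=866/163; d'=(54−2·-1268/163)/(866/163)=5669/433
back: M4=5669/433
back: M3=-1268/163−56/163·5669/433=-5316/433
back: M2=65/7−5/28·-5316/433=4970/433
back: M1=-2−1/5·4970/433=-1860/433
M: M0=0, M1=-1860/433, M2=4970/433, M3=-5316/433, M4=5669/433, M5=0
seg 0: a=5, c=M0/2=0, d=(M1−M0)/(6·3)=-310/1299, b=Δ0−h0·(2M0+M1)/6=1924/1299
seg 1: a=3, c=M1/2=-930/433, d=(M2−M1)/(6·2)=3415/2598, b=Δ1−h1·(2M1+M2)/6=-6446/1299
seg 2: a=-5, c=M2/2=2485/433, d=(M3−M2)/(6·1)=-5143/1299, b=Δ2−h2·(2M2+M3)/6=2884/1299
seg 3: a=-1, c=M3/2=-2658/433, d=(M4−M3)/(6·2)=10985/5196, b=Δ3−h3·(2M3+M4)/6=2365/1299
seg 4: a=-5, c=M4/2=5669/866, d=(M5−M4)/(6·1)=-5669/2598, b=Δ4−h4·(2M4+M5)/6=3424/1299
t_q=9/2 → seg 1, τ=3/2; S=3+-6446/1299·τ+-930/433·τ²+3415/2598·τ³=-33529/6928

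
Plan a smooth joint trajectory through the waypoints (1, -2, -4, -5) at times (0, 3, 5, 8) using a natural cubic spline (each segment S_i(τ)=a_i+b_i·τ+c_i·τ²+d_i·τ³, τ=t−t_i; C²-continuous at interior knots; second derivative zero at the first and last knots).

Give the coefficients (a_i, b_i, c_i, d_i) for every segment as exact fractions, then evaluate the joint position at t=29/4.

  seg 0: a=1 b=-23/24 c=0 d=-1/216
  seg 1: a=-2 b=-13/12 c=-1/24 d=1/24
  seg 2: a=-4 b=-3/4 c=5/24 d=-5/216
S(29/4) = -2507/512

Δ: Δ0=-1, Δ1=-1, Δ2=-1/3
row 1: diag=10, rhs=0; c'=1/5, d'=0
row 2: denom=10−2·1/5=48/5; d'=(4−2·0)/(48/5)=5/12
back: M2=5/12
back: M1=0−1/5·5/12=-1/12
M: M0=0, M1=-1/12, M2=5/12, M3=0
seg 0: a=1, c=M0/2=0, d=(M1−M0)/(6·3)=-1/216, b=Δ0−h0·(2M0+M1)/6=-23/24
seg 1: a=-2, c=M1/2=-1/24, d=(M2−M1)/(6·2)=1/24, b=Δ1−h1·(2M1+M2)/6=-13/12
seg 2: a=-4, c=M2/2=5/24, d=(M3−M2)/(6·3)=-5/216, b=Δ2−h2·(2M2+M3)/6=-3/4
t_q=29/4 → seg 2, τ=9/4; S=-4+-3/4·τ+5/24·τ²+-5/216·τ³=-2507/512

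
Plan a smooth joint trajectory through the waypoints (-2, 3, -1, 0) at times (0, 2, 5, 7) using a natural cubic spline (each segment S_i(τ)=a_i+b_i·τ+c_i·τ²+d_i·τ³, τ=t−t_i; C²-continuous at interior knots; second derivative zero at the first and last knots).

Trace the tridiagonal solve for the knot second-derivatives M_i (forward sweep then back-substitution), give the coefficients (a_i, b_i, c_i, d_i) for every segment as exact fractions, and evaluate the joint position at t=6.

Δ: Δ0=5/2, Δ1=-4/3, Δ2=1/2
row 1: diag=10, rhs=-23; c'=3/10, d'=-23/10
row 2: denom=10−3·3/10=91/10; d'=(11−3·-23/10)/(91/10)=179/91
back: M2=179/91
back: M1=-23/10−3/10·179/91=-263/91
M: M0=0, M1=-263/91, M2=179/91, M3=0
seg 0: a=-2, c=M0/2=0, d=(M1−M0)/(6·2)=-263/1092, b=Δ0−h0·(2M0+M1)/6=1891/546
seg 1: a=3, c=M1/2=-263/182, d=(M2−M1)/(6·3)=17/63, b=Δ1−h1·(2M1+M2)/6=313/546
seg 2: a=-1, c=M2/2=179/182, d=(M3−M2)/(6·2)=-179/1092, b=Δ2−h2·(2M2+M3)/6=-443/546
t_q=6 → seg 2, τ=1; S=-1+-443/546·τ+179/182·τ²+-179/1092·τ³=-361/364

  seg 0: a=-2 b=1891/546 c=0 d=-263/1092
  seg 1: a=3 b=313/546 c=-263/182 d=17/63
  seg 2: a=-1 b=-443/546 c=179/182 d=-179/1092
S(6) = -361/364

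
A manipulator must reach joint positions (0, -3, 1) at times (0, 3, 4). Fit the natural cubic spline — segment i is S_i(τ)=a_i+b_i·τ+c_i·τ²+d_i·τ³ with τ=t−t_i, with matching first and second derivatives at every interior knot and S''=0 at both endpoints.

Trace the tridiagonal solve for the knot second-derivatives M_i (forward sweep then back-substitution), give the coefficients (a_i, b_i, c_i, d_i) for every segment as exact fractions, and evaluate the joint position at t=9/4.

Δ: Δ0=-1, Δ1=4
row 1: diag=8, rhs=30; c'=1/8, d'=15/4
back: M1=15/4
M: M0=0, M1=15/4, M2=0
seg 0: a=0, c=M0/2=0, d=(M1−M0)/(6·3)=5/24, b=Δ0−h0·(2M0+M1)/6=-23/8
seg 1: a=-3, c=M1/2=15/8, d=(M2−M1)/(6·1)=-5/8, b=Δ1−h1·(2M1+M2)/6=11/4
t_q=9/4 → seg 0, τ=9/4; S=0+-23/8·τ+0·τ²+5/24·τ³=-2097/512

  seg 0: a=0 b=-23/8 c=0 d=5/24
  seg 1: a=-3 b=11/4 c=15/8 d=-5/8
S(9/4) = -2097/512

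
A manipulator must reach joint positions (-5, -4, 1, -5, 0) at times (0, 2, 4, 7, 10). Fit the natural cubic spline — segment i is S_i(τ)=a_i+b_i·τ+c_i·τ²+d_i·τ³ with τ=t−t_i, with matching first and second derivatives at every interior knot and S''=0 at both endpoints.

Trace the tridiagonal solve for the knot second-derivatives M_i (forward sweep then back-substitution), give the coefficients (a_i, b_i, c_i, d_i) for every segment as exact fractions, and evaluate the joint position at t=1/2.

  seg 0: a=-5 b=-71/210 c=0 d=22/105
  seg 1: a=-4 b=457/210 c=44/35 d=-23/42
  seg 2: a=1 b=19/30 c=-71/35 d=145/378
  seg 3: a=-5 b=-124/105 c=299/210 d=-299/1890
S(1/2) = -36/7

Δ: Δ0=1/2, Δ1=5/2, Δ2=-2, Δ3=5/3
row 1: diag=8, rhs=12; c'=1/4, d'=3/2
row 2: denom=10−2·1/4=19/2; d'=(-27−2·3/2)/(19/2)=-60/19
row 3: denom=12−3·6/19=210/19; d'=(22−3·-60/19)/(210/19)=299/105
back: M3=299/105
back: M2=-60/19−6/19·299/105=-142/35
back: M1=3/2−1/4·-142/35=88/35
M: M0=0, M1=88/35, M2=-142/35, M3=299/105, M4=0
seg 0: a=-5, c=M0/2=0, d=(M1−M0)/(6·2)=22/105, b=Δ0−h0·(2M0+M1)/6=-71/210
seg 1: a=-4, c=M1/2=44/35, d=(M2−M1)/(6·2)=-23/42, b=Δ1−h1·(2M1+M2)/6=457/210
seg 2: a=1, c=M2/2=-71/35, d=(M3−M2)/(6·3)=145/378, b=Δ2−h2·(2M2+M3)/6=19/30
seg 3: a=-5, c=M3/2=299/210, d=(M4−M3)/(6·3)=-299/1890, b=Δ3−h3·(2M3+M4)/6=-124/105
t_q=1/2 → seg 0, τ=1/2; S=-5+-71/210·τ+0·τ²+22/105·τ³=-36/7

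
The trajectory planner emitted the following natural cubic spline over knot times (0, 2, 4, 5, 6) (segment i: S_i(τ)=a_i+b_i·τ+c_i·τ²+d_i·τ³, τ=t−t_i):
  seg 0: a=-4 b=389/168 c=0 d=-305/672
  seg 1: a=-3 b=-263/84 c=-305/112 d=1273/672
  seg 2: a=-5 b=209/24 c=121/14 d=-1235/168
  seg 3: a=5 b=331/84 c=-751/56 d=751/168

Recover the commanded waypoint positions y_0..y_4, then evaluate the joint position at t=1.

y_0 = S_0(0) = a_0 = -4
y_1 = S_1(0) = a_1 = -3
y_2 = S_2(0) = a_2 = -5
y_3 = S_3(0) = a_3 = 5
y_4 = S_3(1) = 0
t_q=1 is in segment 0 (τ=1); S_0(τ)=-479/224

y_0=-4 y_1=-3 y_2=-5 y_3=5 y_4=0
S(1) = -479/224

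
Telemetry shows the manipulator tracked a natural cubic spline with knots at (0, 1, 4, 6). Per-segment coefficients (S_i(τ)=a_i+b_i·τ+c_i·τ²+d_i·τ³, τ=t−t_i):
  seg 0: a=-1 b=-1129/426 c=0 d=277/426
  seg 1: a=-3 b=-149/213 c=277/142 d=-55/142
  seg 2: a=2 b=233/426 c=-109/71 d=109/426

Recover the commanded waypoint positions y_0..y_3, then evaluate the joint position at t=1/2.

y_0 = S_0(0) = a_0 = -1
y_1 = S_1(0) = a_1 = -3
y_2 = S_2(0) = a_2 = 2
y_3 = S_2(2) = -1
t_q=1/2 is in segment 0 (τ=1/2); S_0(τ)=-2549/1136

y_0=-1 y_1=-3 y_2=2 y_3=-1
S(1/2) = -2549/1136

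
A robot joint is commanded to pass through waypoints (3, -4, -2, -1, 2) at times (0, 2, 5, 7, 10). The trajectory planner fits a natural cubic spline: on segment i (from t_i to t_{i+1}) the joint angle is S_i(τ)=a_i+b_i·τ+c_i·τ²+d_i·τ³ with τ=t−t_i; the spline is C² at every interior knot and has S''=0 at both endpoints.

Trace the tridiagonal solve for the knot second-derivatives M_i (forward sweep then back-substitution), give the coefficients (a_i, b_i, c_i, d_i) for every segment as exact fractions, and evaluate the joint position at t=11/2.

  seg 0: a=3 b=-1287/290 c=0 d=34/145
  seg 1: a=-4 b=-471/290 c=204/145 d=-1679/7830
  seg 2: a=-2 b=149/145 c=-91/174 d=451/3480
  seg 3: a=-1 b=427/870 c=443/1740 d=-443/15660
S(11/2) = -2971/1856

Δ: Δ0=-7/2, Δ1=2/3, Δ2=1/2, Δ3=1
row 1: diag=10, rhs=25; c'=3/10, d'=5/2
row 2: denom=10−3·3/10=91/10; d'=(-1−3·5/2)/(91/10)=-85/91
row 3: denom=10−2·20/91=870/91; d'=(3−2·-85/91)/(870/91)=443/870
back: M3=443/870
back: M2=-85/91−20/91·443/870=-91/87
back: M1=5/2−3/10·-91/87=408/145
M: M0=0, M1=408/145, M2=-91/87, M3=443/870, M4=0
seg 0: a=3, c=M0/2=0, d=(M1−M0)/(6·2)=34/145, b=Δ0−h0·(2M0+M1)/6=-1287/290
seg 1: a=-4, c=M1/2=204/145, d=(M2−M1)/(6·3)=-1679/7830, b=Δ1−h1·(2M1+M2)/6=-471/290
seg 2: a=-2, c=M2/2=-91/174, d=(M3−M2)/(6·2)=451/3480, b=Δ2−h2·(2M2+M3)/6=149/145
seg 3: a=-1, c=M3/2=443/1740, d=(M4−M3)/(6·3)=-443/15660, b=Δ3−h3·(2M3+M4)/6=427/870
t_q=11/2 → seg 2, τ=1/2; S=-2+149/145·τ+-91/174·τ²+451/3480·τ³=-2971/1856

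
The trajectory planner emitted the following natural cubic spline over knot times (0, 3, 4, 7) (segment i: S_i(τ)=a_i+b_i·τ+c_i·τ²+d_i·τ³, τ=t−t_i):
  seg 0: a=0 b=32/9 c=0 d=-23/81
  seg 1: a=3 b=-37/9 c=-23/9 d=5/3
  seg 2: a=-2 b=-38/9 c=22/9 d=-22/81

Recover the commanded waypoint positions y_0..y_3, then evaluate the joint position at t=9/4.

y_0=0 y_1=3 y_2=-2 y_3=0
S(9/4) = 305/64

y_0 = S_0(0) = a_0 = 0
y_1 = S_1(0) = a_1 = 3
y_2 = S_2(0) = a_2 = -2
y_3 = S_2(3) = 0
t_q=9/4 is in segment 0 (τ=9/4); S_0(τ)=305/64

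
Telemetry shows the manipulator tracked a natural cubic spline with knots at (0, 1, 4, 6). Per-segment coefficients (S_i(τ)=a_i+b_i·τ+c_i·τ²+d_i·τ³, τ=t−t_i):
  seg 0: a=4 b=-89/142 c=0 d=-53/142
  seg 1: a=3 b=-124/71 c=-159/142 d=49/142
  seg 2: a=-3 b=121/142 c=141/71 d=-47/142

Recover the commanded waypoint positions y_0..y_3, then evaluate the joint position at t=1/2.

y_0=4 y_1=3 y_2=-3 y_3=4
S(1/2) = 4135/1136

y_0 = S_0(0) = a_0 = 4
y_1 = S_1(0) = a_1 = 3
y_2 = S_2(0) = a_2 = -3
y_3 = S_2(2) = 4
t_q=1/2 is in segment 0 (τ=1/2); S_0(τ)=4135/1136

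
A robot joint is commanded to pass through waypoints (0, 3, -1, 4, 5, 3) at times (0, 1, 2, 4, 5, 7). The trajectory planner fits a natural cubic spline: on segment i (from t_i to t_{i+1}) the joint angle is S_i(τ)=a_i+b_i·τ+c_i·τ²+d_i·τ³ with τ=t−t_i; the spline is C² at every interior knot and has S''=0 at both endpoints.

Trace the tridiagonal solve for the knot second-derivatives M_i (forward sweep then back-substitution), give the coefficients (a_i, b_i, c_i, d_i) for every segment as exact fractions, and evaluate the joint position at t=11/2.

  seg 0: a=0 b=7341/1418 c=0 d=-3087/1418
  seg 1: a=3 b=-960/709 c=-9261/1418 d=5509/1418
  seg 2: a=-1 b=-3915/1418 c=3633/709 d=-884/709
  seg 3: a=4 b=3933/1418 c=-1671/709 d=827/1418
  seg 4: a=5 b=-135/709 c=-861/1418 d=287/2836
S(11/2) = 108123/22688

Δ: Δ0=3, Δ1=-4, Δ2=5/2, Δ3=1, Δ4=-1
row 1: diag=4, rhs=-42; c'=1/4, d'=-21/2
row 2: denom=6−1·1/4=23/4; d'=(39−1·-21/2)/(23/4)=198/23
row 3: denom=6−2·8/23=122/23; d'=(-9−2·198/23)/(122/23)=-603/122
row 4: denom=6−1·23/122=709/122; d'=(-12−1·-603/122)/(709/122)=-861/709
back: M4=-861/709
back: M3=-603/122−23/122·-861/709=-3342/709
back: M2=198/23−8/23·-3342/709=7266/709
back: M1=-21/2−1/4·7266/709=-9261/709
M: M0=0, M1=-9261/709, M2=7266/709, M3=-3342/709, M4=-861/709, M5=0
seg 0: a=0, c=M0/2=0, d=(M1−M0)/(6·1)=-3087/1418, b=Δ0−h0·(2M0+M1)/6=7341/1418
seg 1: a=3, c=M1/2=-9261/1418, d=(M2−M1)/(6·1)=5509/1418, b=Δ1−h1·(2M1+M2)/6=-960/709
seg 2: a=-1, c=M2/2=3633/709, d=(M3−M2)/(6·2)=-884/709, b=Δ2−h2·(2M2+M3)/6=-3915/1418
seg 3: a=4, c=M3/2=-1671/709, d=(M4−M3)/(6·1)=827/1418, b=Δ3−h3·(2M3+M4)/6=3933/1418
seg 4: a=5, c=M4/2=-861/1418, d=(M5−M4)/(6·2)=287/2836, b=Δ4−h4·(2M4+M5)/6=-135/709
t_q=11/2 → seg 4, τ=1/2; S=5+-135/709·τ+-861/1418·τ²+287/2836·τ³=108123/22688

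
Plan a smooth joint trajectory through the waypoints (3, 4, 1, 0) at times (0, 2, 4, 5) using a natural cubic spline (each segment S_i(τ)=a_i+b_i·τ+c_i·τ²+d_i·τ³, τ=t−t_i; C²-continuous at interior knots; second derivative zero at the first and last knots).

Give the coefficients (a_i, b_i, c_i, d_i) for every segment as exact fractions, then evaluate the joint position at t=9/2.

  seg 0: a=3 b=12/11 c=0 d=-13/88
  seg 1: a=4 b=-15/22 c=-39/44 d=21/88
  seg 2: a=1 b=-15/11 c=6/11 d=-2/11
S(9/2) = 19/44

Δ: Δ0=1/2, Δ1=-3/2, Δ2=-1
row 1: diag=8, rhs=-12; c'=1/4, d'=-3/2
row 2: denom=6−2·1/4=11/2; d'=(3−2·-3/2)/(11/2)=12/11
back: M2=12/11
back: M1=-3/2−1/4·12/11=-39/22
M: M0=0, M1=-39/22, M2=12/11, M3=0
seg 0: a=3, c=M0/2=0, d=(M1−M0)/(6·2)=-13/88, b=Δ0−h0·(2M0+M1)/6=12/11
seg 1: a=4, c=M1/2=-39/44, d=(M2−M1)/(6·2)=21/88, b=Δ1−h1·(2M1+M2)/6=-15/22
seg 2: a=1, c=M2/2=6/11, d=(M3−M2)/(6·1)=-2/11, b=Δ2−h2·(2M2+M3)/6=-15/11
t_q=9/2 → seg 2, τ=1/2; S=1+-15/11·τ+6/11·τ²+-2/11·τ³=19/44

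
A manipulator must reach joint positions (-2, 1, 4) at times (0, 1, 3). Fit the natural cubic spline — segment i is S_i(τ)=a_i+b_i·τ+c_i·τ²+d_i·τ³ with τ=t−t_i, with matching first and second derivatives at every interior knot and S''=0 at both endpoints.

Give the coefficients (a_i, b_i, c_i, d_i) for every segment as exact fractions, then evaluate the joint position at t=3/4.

Δ: Δ0=3, Δ1=3/2
row 1: diag=6, rhs=-9; c'=1/3, d'=-3/2
back: M1=-3/2
M: M0=0, M1=-3/2, M2=0
seg 0: a=-2, c=M0/2=0, d=(M1−M0)/(6·1)=-1/4, b=Δ0−h0·(2M0+M1)/6=13/4
seg 1: a=1, c=M1/2=-3/4, d=(M2−M1)/(6·2)=1/8, b=Δ1−h1·(2M1+M2)/6=5/2
t_q=3/4 → seg 0, τ=3/4; S=-2+13/4·τ+0·τ²+-1/4·τ³=85/256

  seg 0: a=-2 b=13/4 c=0 d=-1/4
  seg 1: a=1 b=5/2 c=-3/4 d=1/8
S(3/4) = 85/256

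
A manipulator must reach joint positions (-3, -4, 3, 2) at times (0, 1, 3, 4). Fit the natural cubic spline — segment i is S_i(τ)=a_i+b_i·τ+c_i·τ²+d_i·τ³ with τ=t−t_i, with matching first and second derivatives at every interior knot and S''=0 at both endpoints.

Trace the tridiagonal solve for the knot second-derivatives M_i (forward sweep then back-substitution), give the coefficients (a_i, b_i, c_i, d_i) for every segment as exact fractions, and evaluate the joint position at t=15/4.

  seg 0: a=-3 b=-17/8 c=0 d=9/8
  seg 1: a=-4 b=5/4 c=27/8 d=-9/8
  seg 2: a=3 b=5/4 c=-27/8 d=9/8
S(15/4) = 1287/512

Δ: Δ0=-1, Δ1=7/2, Δ2=-1
row 1: diag=6, rhs=27; c'=1/3, d'=9/2
row 2: denom=6−2·1/3=16/3; d'=(-27−2·9/2)/(16/3)=-27/4
back: M2=-27/4
back: M1=9/2−1/3·-27/4=27/4
M: M0=0, M1=27/4, M2=-27/4, M3=0
seg 0: a=-3, c=M0/2=0, d=(M1−M0)/(6·1)=9/8, b=Δ0−h0·(2M0+M1)/6=-17/8
seg 1: a=-4, c=M1/2=27/8, d=(M2−M1)/(6·2)=-9/8, b=Δ1−h1·(2M1+M2)/6=5/4
seg 2: a=3, c=M2/2=-27/8, d=(M3−M2)/(6·1)=9/8, b=Δ2−h2·(2M2+M3)/6=5/4
t_q=15/4 → seg 2, τ=3/4; S=3+5/4·τ+-27/8·τ²+9/8·τ³=1287/512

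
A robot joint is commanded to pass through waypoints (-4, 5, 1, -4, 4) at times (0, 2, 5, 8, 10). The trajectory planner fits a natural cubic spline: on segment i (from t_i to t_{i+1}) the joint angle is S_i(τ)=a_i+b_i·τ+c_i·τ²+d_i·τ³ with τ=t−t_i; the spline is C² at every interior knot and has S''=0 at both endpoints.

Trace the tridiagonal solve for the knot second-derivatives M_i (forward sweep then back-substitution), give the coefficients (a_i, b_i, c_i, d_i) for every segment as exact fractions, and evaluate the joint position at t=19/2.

  seg 0: a=-4 b=113/20 c=0 d=-23/80
  seg 1: a=5 b=11/5 c=-69/40 d=197/1080
  seg 2: a=1 b=-129/40 c=-1/12 d=217/1080
  seg 3: a=-4 b=17/10 c=69/40 d=-23/80
S(19/2) = 187/128

Δ: Δ0=9/2, Δ1=-4/3, Δ2=-5/3, Δ3=4
row 1: diag=10, rhs=-35; c'=3/10, d'=-7/2
row 2: denom=12−3·3/10=111/10; d'=(-2−3·-7/2)/(111/10)=85/111
row 3: denom=10−3·10/37=340/37; d'=(34−3·85/111)/(340/37)=69/20
back: M3=69/20
back: M2=85/111−10/37·69/20=-1/6
back: M1=-7/2−3/10·-1/6=-69/20
M: M0=0, M1=-69/20, M2=-1/6, M3=69/20, M4=0
seg 0: a=-4, c=M0/2=0, d=(M1−M0)/(6·2)=-23/80, b=Δ0−h0·(2M0+M1)/6=113/20
seg 1: a=5, c=M1/2=-69/40, d=(M2−M1)/(6·3)=197/1080, b=Δ1−h1·(2M1+M2)/6=11/5
seg 2: a=1, c=M2/2=-1/12, d=(M3−M2)/(6·3)=217/1080, b=Δ2−h2·(2M2+M3)/6=-129/40
seg 3: a=-4, c=M3/2=69/40, d=(M4−M3)/(6·2)=-23/80, b=Δ3−h3·(2M3+M4)/6=17/10
t_q=19/2 → seg 3, τ=3/2; S=-4+17/10·τ+69/40·τ²+-23/80·τ³=187/128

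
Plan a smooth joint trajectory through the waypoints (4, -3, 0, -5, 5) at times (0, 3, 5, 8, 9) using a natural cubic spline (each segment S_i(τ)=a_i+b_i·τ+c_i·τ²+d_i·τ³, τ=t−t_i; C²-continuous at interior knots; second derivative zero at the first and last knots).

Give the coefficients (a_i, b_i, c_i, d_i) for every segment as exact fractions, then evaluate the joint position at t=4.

Δ: Δ0=-7/3, Δ1=3/2, Δ2=-5/3, Δ3=10
row 1: diag=10, rhs=23; c'=1/5, d'=23/10
row 2: denom=10−2·1/5=48/5; d'=(-19−2·23/10)/(48/5)=-59/24
row 3: denom=8−3·5/16=113/16; d'=(70−3·-59/24)/(113/16)=1238/113
back: M3=1238/113
back: M2=-59/24−5/16·1238/113=-1994/339
back: M1=23/10−1/5·-1994/339=2357/678
M: M0=0, M1=2357/678, M2=-1994/339, M3=1238/113, M4=0
seg 0: a=4, c=M0/2=0, d=(M1−M0)/(6·3)=2357/12204, b=Δ0−h0·(2M0+M1)/6=-5521/1356
seg 1: a=-3, c=M1/2=2357/1356, d=(M2−M1)/(6·2)=-705/904, b=Δ1−h1·(2M1+M2)/6=775/678
seg 2: a=0, c=M2/2=-997/339, d=(M3−M2)/(6·3)=2854/3051, b=Δ2−h2·(2M2+M3)/6=-428/339
seg 3: a=-5, c=M3/2=619/113, d=(M4−M3)/(6·1)=-619/339, b=Δ3−h3·(2M3+M4)/6=2152/339
t_q=4 → seg 1, τ=1; S=-3+775/678·τ+2357/1356·τ²+-705/904·τ³=-2437/2712

  seg 0: a=4 b=-5521/1356 c=0 d=2357/12204
  seg 1: a=-3 b=775/678 c=2357/1356 d=-705/904
  seg 2: a=0 b=-428/339 c=-997/339 d=2854/3051
  seg 3: a=-5 b=2152/339 c=619/113 d=-619/339
S(4) = -2437/2712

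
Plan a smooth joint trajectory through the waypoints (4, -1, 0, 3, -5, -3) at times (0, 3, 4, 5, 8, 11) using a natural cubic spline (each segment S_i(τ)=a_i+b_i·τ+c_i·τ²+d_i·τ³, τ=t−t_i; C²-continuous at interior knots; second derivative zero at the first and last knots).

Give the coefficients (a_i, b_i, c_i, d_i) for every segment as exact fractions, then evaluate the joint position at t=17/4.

Δ: Δ0=-5/3, Δ1=1, Δ2=3, Δ3=-8/3, Δ4=2/3
row 1: diag=8, rhs=16; c'=1/8, d'=2
row 2: denom=4−1·1/8=31/8; d'=(12−1·2)/(31/8)=80/31
row 3: denom=8−1·8/31=240/31; d'=(-34−1·80/31)/(240/31)=-189/40
row 4: denom=12−3·31/80=867/80; d'=(20−3·-189/40)/(867/80)=2734/867
back: M4=2734/867
back: M3=-189/40−31/80·2734/867=-5156/867
back: M2=80/31−8/31·-5156/867=3568/867
back: M1=2−1/8·3568/867=1288/867
M: M0=0, M1=1288/867, M2=3568/867, M3=-5156/867, M4=2734/867, M5=0
seg 0: a=4, c=M0/2=0, d=(M1−M0)/(6·3)=644/7803, b=Δ0−h0·(2M0+M1)/6=-2089/867
seg 1: a=-1, c=M1/2=644/867, d=(M2−M1)/(6·1)=380/867, b=Δ1−h1·(2M1+M2)/6=-157/867
seg 2: a=0, c=M2/2=1784/867, d=(M3−M2)/(6·1)=-1454/867, b=Δ2−h2·(2M2+M3)/6=757/289
seg 3: a=3, c=M3/2=-2578/867, d=(M4−M3)/(6·3)=1315/2601, b=Δ3−h3·(2M3+M4)/6=1477/867
seg 4: a=-5, c=M4/2=1367/867, d=(M5−M4)/(6·3)=-1367/7803, b=Δ4−h4·(2M4+M5)/6=-2156/867
t_q=17/4 → seg 2, τ=1/4; S=0+757/289·τ+1784/867·τ²+-1454/867·τ³=7003/9248

  seg 0: a=4 b=-2089/867 c=0 d=644/7803
  seg 1: a=-1 b=-157/867 c=644/867 d=380/867
  seg 2: a=0 b=757/289 c=1784/867 d=-1454/867
  seg 3: a=3 b=1477/867 c=-2578/867 d=1315/2601
  seg 4: a=-5 b=-2156/867 c=1367/867 d=-1367/7803
S(17/4) = 7003/9248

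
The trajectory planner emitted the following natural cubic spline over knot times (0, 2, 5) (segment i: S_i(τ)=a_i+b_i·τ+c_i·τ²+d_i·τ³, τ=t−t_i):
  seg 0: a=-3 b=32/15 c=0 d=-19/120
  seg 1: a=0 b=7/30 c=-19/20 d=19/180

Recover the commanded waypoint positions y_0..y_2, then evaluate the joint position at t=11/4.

y_0 = S_0(0) = a_0 = -3
y_1 = S_1(0) = a_1 = 0
y_2 = S_1(3) = -5
t_q=11/4 is in segment 1 (τ=3/4); S_1(τ)=-403/1280

y_0=-3 y_1=0 y_2=-5
S(11/4) = -403/1280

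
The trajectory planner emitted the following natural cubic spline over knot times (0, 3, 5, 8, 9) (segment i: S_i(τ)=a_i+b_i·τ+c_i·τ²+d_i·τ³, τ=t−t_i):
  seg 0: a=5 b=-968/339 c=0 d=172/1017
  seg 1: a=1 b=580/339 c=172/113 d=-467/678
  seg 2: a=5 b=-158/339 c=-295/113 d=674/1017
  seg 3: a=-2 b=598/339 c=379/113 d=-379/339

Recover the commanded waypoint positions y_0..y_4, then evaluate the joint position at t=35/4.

y_0=5 y_1=1 y_2=5 y_3=-2 y_4=2
S(35/4) = 5337/7232

y_0 = S_0(0) = a_0 = 5
y_1 = S_1(0) = a_1 = 1
y_2 = S_2(0) = a_2 = 5
y_3 = S_3(0) = a_3 = -2
y_4 = S_3(1) = 2
t_q=35/4 is in segment 3 (τ=3/4); S_3(τ)=5337/7232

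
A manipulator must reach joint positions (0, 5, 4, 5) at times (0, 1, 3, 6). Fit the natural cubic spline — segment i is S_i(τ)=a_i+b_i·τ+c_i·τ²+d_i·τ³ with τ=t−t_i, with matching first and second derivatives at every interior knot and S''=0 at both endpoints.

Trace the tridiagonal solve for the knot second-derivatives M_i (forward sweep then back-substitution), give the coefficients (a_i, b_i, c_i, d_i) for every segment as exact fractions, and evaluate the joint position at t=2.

  seg 0: a=0 b=505/84 c=0 d=-85/84
  seg 1: a=5 b=125/42 c=-85/28 d=109/168
  seg 2: a=4 b=-29/21 c=6/7 d=-2/21
S(2) = 313/56

Δ: Δ0=5, Δ1=-1/2, Δ2=1/3
row 1: diag=6, rhs=-33; c'=1/3, d'=-11/2
row 2: denom=10−2·1/3=28/3; d'=(5−2·-11/2)/(28/3)=12/7
back: M2=12/7
back: M1=-11/2−1/3·12/7=-85/14
M: M0=0, M1=-85/14, M2=12/7, M3=0
seg 0: a=0, c=M0/2=0, d=(M1−M0)/(6·1)=-85/84, b=Δ0−h0·(2M0+M1)/6=505/84
seg 1: a=5, c=M1/2=-85/28, d=(M2−M1)/(6·2)=109/168, b=Δ1−h1·(2M1+M2)/6=125/42
seg 2: a=4, c=M2/2=6/7, d=(M3−M2)/(6·3)=-2/21, b=Δ2−h2·(2M2+M3)/6=-29/21
t_q=2 → seg 1, τ=1; S=5+125/42·τ+-85/28·τ²+109/168·τ³=313/56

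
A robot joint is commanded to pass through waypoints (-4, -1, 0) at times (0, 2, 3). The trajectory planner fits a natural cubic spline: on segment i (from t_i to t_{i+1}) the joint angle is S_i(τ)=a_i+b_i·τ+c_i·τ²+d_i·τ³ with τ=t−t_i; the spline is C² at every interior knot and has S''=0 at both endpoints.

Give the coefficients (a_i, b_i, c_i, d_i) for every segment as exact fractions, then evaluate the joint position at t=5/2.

Δ: Δ0=3/2, Δ1=1
row 1: diag=6, rhs=-3; c'=1/6, d'=-1/2
back: M1=-1/2
M: M0=0, M1=-1/2, M2=0
seg 0: a=-4, c=M0/2=0, d=(M1−M0)/(6·2)=-1/24, b=Δ0−h0·(2M0+M1)/6=5/3
seg 1: a=-1, c=M1/2=-1/4, d=(M2−M1)/(6·1)=1/12, b=Δ1−h1·(2M1+M2)/6=7/6
t_q=5/2 → seg 1, τ=1/2; S=-1+7/6·τ+-1/4·τ²+1/12·τ³=-15/32

  seg 0: a=-4 b=5/3 c=0 d=-1/24
  seg 1: a=-1 b=7/6 c=-1/4 d=1/12
S(5/2) = -15/32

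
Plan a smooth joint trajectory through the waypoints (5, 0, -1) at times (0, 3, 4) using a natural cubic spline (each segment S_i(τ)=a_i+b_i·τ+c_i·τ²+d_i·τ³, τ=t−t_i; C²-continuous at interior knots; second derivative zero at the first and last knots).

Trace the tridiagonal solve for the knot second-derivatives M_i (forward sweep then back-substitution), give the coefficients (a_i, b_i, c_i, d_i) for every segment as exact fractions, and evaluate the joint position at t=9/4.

Δ: Δ0=-5/3, Δ1=-1
row 1: diag=8, rhs=4; c'=1/8, d'=1/2
back: M1=1/2
M: M0=0, M1=1/2, M2=0
seg 0: a=5, c=M0/2=0, d=(M1−M0)/(6·3)=1/36, b=Δ0−h0·(2M0+M1)/6=-23/12
seg 1: a=0, c=M1/2=1/4, d=(M2−M1)/(6·1)=-1/12, b=Δ1−h1·(2M1+M2)/6=-7/6
t_q=9/4 → seg 0, τ=9/4; S=5+-23/12·τ+0·τ²+1/36·τ³=257/256

  seg 0: a=5 b=-23/12 c=0 d=1/36
  seg 1: a=0 b=-7/6 c=1/4 d=-1/12
S(9/4) = 257/256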